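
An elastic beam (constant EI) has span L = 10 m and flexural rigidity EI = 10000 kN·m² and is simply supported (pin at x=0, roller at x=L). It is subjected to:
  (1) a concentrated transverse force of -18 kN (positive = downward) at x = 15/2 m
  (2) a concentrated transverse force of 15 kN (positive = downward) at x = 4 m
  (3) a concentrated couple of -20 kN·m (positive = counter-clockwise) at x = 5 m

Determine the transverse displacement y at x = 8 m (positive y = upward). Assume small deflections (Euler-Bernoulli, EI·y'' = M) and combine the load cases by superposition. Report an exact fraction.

Load 1 — point force P=-18 kN at a=15/2 m (b=L-a=5/2):
  y_1 = -Pa(L-x)(2Lx-a²-x²)/(6LEI)  [x>a] = -(-18)·(15/2)·(10-8)·(2·10·8-(15/2)²-8²)/(6·10·10000) = 1431/80000 m
Load 2 — point force P=15 kN at a=4 m (b=L-a=6):
  y_2 = -Pa(L-x)(2Lx-a²-x²)/(6LEI)  [x>a] = -15·4·(10-8)·(2·10·8-4²-8²)/(6·10·10000) = -2/125 m
Load 3 — applied couple M₀=-20 kN·m at a=5 m (b=L-a=5):
  y_3 = (M₀x³/(6L)-M₀(x-a)²/2+C₁x)/EI  [x>a] with C₁=M₀(3b²-L²)/(6L)=25/3 = ((-20)·8³/(6·10)-(-20)·(8-5)²/2+(25/3)·8)/10000 = -7/5000 m
Superposition: y = Σ y_i = 39/80000 m ≈ 0.000487 m

y(8) = 39/80000 m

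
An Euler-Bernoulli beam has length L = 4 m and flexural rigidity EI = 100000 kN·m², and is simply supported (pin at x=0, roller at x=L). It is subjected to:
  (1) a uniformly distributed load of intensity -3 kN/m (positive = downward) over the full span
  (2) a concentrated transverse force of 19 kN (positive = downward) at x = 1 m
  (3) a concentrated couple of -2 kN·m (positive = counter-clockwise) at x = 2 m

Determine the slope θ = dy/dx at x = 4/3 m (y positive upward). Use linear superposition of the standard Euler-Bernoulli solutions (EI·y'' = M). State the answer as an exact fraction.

θ(4/3) = -11/864000 rad

Load 1 — uniform load w=-3 kN/m over full span:
  θ_1 = -w(L³-6Lx²+4x³)/(24EI) = -(-3)·(4³-6·4·(4/3)²+4·(4/3)³)/(24·100000) = 13/337500 rad
Load 2 — point force P=19 kN at a=1 m (b=L-a=3):
  θ_2 = -Pa(2L²-6Lx+3x²+a²)/(6LEI)  [x>a] = -19·1·(2·4²-6·4·(4/3)+3·(4/3)²+1²)/(6·4·100000) = -361/7200000 rad
Load 3 — applied couple M₀=-2 kN·m at a=2 m (b=L-a=2):
  θ_3 = (M₀x²/(2L)+C₁)/EI  [x≤a] with C₁=M₀(3b²-L²)/(6L)=1/3 = ((-2)·(4/3)²/(2·4)+(1/3))/100000 = -1/900000 rad
Superposition: θ = Σ θ_i = -11/864000 rad ≈ -0.000013 rad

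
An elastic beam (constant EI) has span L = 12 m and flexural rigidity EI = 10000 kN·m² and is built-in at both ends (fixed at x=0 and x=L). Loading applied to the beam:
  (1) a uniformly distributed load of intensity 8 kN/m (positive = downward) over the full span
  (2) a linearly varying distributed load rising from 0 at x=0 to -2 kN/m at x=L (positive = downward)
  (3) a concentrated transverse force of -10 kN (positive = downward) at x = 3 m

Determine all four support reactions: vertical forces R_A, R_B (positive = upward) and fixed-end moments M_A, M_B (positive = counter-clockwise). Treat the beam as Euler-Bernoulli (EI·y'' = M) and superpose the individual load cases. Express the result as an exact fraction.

Load 1 — uniform load w=8 kN/m over full span:
  R_A = wL/2 = 8·12/2 = 48 kN
  M_A = wL²/12 = 8·12²/12 = 96 kN·m
  R_B = wL/2 = 8·12/2 = 48 kN
  M_B = -wL²/12 = -8·12²/12 = -96 kN·m
Load 2 — triangular load w₀=-2 kN/m (0→w₀ over full span):
  R_A = 3w₀L/20 = 3·(-2)·12/20 = -18/5 kN
  M_A = w₀L²/30 = (-2)·12²/30 = -48/5 kN·m
  R_B = 7w₀L/20 = 7·(-2)·12/20 = -42/5 kN
  M_B = -w₀L²/20 = -(-2)·12²/20 = 72/5 kN·m
Load 3 — point force P=-10 kN at a=3 m (b=L-a=9):
  R_A = Pb²(3a+b)/L³ = (-10)·9²·(3·3+9)/12³ = -135/16 kN
  M_A = Pab²/L² = (-10)·3·9²/12² = -135/8 kN·m
  R_B = Pa²(a+3b)/L³ = (-10)·3²·(3+3·9)/12³ = -25/16 kN
  M_B = -Pa²b/L² = -(-10)·3²·9/12² = 45/8 kN·m
Superposition: R_A = 2877/80 kN, M_A = 2781/40 kN·m, R_B = 3043/80 kN, M_B = -3039/40 kN·m

R_A = 2877/80 kN, M_A = 2781/40 kN·m, R_B = 3043/80 kN, M_B = -3039/40 kN·m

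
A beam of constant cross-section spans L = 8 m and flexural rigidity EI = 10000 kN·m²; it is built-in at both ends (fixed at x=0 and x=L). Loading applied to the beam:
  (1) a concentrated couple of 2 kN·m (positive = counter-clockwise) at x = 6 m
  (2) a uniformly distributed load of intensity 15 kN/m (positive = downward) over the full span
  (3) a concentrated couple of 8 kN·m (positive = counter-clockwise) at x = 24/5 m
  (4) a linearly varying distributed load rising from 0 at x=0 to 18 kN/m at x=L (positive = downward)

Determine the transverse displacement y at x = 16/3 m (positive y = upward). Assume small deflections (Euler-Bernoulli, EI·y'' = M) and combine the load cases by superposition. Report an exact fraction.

y(16/3) = -26609/1265625 m

Load 1 — applied couple M₀=2 kN·m at a=6 m (b=L-a=2):
  y_1 = (R_Ax³/6 - M_Ax²/2)/EI  [x≤a] with R_A=9/32, M_A=5/8 = ((9/32)·(16/3)³/6 - (5/8)·(16/3)²/2)/10000 = -1/5625 m
Load 2 — uniform load w=15 kN/m over full span:
  y_2 = -wx²(L-x)²/(24EI) = -15·(16/3)²·(8-(16/3))²/(24·10000) = -128/10125 m
Load 3 — applied couple M₀=8 kN·m at a=24/5 m (b=L-a=16/5):
  y_3 = (R_Ax³/6 - M_Ax²/2 - M₀(x-a)²/2)/EI  [x>a] with R_A=36/25, M_A=64/25 = ((36/25)·(16/3)³/6 - (64/25)·(16/3)²/2 - 8·((16/3)-(24/5))²/2)/10000 = -16/140625 m
Load 4 — triangular load w₀=18 kN/m (0→w₀ over full span):
  y_4 = -w₀x²(L-x)²(x+2L)/(120LEI) = -18·(16/3)²·(8-(16/3))²·((16/3)+2·8)/(120·8·10000) = -2048/253125 m
Superposition: y = Σ y_i = -26609/1265625 m ≈ -0.021024 m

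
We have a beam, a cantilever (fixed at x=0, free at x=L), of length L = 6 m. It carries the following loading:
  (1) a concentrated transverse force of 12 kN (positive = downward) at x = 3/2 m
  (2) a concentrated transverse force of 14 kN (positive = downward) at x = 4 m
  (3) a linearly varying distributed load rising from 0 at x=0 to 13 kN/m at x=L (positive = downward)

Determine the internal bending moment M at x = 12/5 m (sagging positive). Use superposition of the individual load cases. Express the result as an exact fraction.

M(12/5) = -11224/125 kN·m

Load 1 — point force P=12 kN at a=3/2 m (b=L-a=9/2):
  M_1 = 0  [x>a] = 0 kN·m
Load 2 — point force P=14 kN at a=4 m (b=L-a=2):
  M_2 = -P(a-x)  [x≤a] = -14·(4-(12/5)) = -112/5 kN·m
Load 3 — triangular load w₀=13 kN/m (0→w₀ over full span):
  M_3 = w₀Lx/2 - w₀L²/3 - w₀x³/(6L) = 13·6·(12/5)/2 - 13·6²/3 - 13·(12/5)³/(6·6) = -8424/125 kN·m
Superposition: M = Σ M_i = -11224/125 kN·m ≈ -89.792000 kN·m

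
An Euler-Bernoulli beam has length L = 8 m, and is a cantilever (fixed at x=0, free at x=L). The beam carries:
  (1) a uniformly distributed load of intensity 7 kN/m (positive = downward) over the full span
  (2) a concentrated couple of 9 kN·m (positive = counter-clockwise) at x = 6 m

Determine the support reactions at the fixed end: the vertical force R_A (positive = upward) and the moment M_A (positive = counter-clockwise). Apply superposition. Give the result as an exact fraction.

Load 1 — uniform load w=7 kN/m over full span:
  R_A = wL = 7·8 = 56 kN
  M_A = wL²/2 = 7·8²/2 = 224 kN·m
Load 2 — applied couple M₀=9 kN·m at a=6 m (b=L-a=2):
  R_A = 0 kN
  M_A = -M₀ = -9 kN·m
Superposition: R_A = 56 kN, M_A = 215 kN·m

R_A = 56 kN, M_A = 215 kN·m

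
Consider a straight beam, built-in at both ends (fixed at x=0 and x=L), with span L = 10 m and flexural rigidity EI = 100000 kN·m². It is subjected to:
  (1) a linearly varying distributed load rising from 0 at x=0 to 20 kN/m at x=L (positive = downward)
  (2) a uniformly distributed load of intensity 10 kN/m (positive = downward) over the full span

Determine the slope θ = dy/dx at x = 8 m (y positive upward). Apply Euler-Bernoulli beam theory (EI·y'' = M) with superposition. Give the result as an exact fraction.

θ(8) = 31/18750 rad

Load 1 — triangular load w₀=20 kN/m (0→w₀ over full span):
  θ_1 = -w₀(2x(L-x)(L-2x)(x+2L)+x²(L-x)²)/(120LEI) = -20·(2·8·(10-8)·(10-2·8)·(8+2·10)+8²·(10-8)²)/(120·10·100000) = 8/9375 rad
Load 2 — uniform load w=10 kN/m over full span:
  θ_2 = -wx(L-x)(L-2x)/(12EI) = -10·8·(10-8)·(10-2·8)/(12·100000) = 1/1250 rad
Superposition: θ = Σ θ_i = 31/18750 rad ≈ 0.001653 rad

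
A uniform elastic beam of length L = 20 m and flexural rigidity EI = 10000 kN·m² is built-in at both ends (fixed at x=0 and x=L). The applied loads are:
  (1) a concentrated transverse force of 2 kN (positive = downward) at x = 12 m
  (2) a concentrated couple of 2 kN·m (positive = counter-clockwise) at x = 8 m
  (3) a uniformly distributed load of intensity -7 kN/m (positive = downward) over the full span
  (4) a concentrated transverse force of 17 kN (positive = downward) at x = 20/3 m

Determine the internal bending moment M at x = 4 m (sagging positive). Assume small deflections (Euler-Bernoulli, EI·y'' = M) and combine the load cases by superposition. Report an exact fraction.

M(4) = 3242/375 kN·m

Load 1 — point force P=2 kN at a=12 m (b=L-a=8):
  M_1 = Pb²(3a+b)x/L³ - Pab²/L²  [x≤a] = 2·8²·(3·12+8)·4/20³ - 2·12·8²/20² = -128/125 kN·m
Load 2 — applied couple M₀=2 kN·m at a=8 m (b=L-a=12):
  M_2 = R_Ax - M_A  [x≤a] with R_A=18/125, M_A=6/25 = (18/125)·4 - (6/25) = 42/125 kN·m
Load 3 — uniform load w=-7 kN/m over full span:
  M_3 = wLx/2 - wL²/12 - wx²/2 = (-7)·20·4/2 - (-7)·20²/12 - (-7)·4²/2 = 28/3 kN·m
Load 4 — point force P=17 kN at a=20/3 m (b=L-a=40/3):
  M_4 = Pb²(3a+b)x/L³ - Pab²/L²  [x≤a] = 17·(40/3)²·(3·(20/3)+(40/3))·4/20³ - 17·(20/3)·(40/3)²/20² = 0 kN·m
Superposition: M = Σ M_i = 3242/375 kN·m ≈ 8.645333 kN·m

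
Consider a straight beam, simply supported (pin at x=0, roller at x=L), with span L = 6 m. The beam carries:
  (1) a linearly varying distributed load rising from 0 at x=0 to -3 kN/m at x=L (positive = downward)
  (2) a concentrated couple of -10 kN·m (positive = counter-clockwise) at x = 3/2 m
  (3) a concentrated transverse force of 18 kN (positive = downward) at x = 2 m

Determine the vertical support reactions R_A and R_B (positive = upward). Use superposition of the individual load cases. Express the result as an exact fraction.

Load 1 — triangular load w₀=-3 kN/m (0→w₀ over full span):
  R_A = w₀L/6 = (-3)·6/6 = -3 kN
  R_B = w₀L/3 = (-3)·6/3 = -6 kN
Load 2 — applied couple M₀=-10 kN·m at a=3/2 m (b=L-a=9/2):
  R_A = M₀/L = (-10)/6 = -5/3 kN
  R_B = -M₀/L = -(-10)/6 = 5/3 kN
Load 3 — point force P=18 kN at a=2 m (b=L-a=4):
  R_A = Pb/L = 18·4/6 = 12 kN
  R_B = Pa/L = 18·2/6 = 6 kN
Superposition: R_A = 22/3 kN, R_B = 5/3 kN

R_A = 22/3 kN, R_B = 5/3 kN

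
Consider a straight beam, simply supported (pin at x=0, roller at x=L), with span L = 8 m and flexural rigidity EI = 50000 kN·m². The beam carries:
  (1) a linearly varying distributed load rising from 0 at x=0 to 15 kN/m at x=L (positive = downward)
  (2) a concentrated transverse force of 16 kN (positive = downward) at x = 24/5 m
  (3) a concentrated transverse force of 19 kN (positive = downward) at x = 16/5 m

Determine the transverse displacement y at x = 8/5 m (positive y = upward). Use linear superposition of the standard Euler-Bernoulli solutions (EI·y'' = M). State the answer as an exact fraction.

Load 1 — triangular load w₀=15 kN/m (0→w₀ over full span):
  y_1 = -w₀x(7L⁴-10L²x²+3x⁴)/(360LEI) = -15·(8/5)·(7·8⁴-10·8²·(8/5)²+3·(8/5)⁴)/(360·8·50000) = -44032/9765625 m
Load 2 — point force P=16 kN at a=24/5 m (b=L-a=16/5):
  y_2 = -Pbx(L²-b²-x²)/(6LEI)  [x≤a] = -16·(16/5)·(8/5)·(8²-(16/5)²-(8/5)²)/(6·8·50000) = -2048/1171875 m
Load 3 — point force P=19 kN at a=16/5 m (b=L-a=24/5):
  y_3 = -Pbx(L²-b²-x²)/(6LEI)  [x≤a] = -19·(24/5)·(8/5)·(8²-(24/5)²-(8/5)²)/(6·8·50000) = -912/390625 m
Superposition: y = Σ y_i = -251696/29296875 m ≈ -0.008591 m

y(8/5) = -251696/29296875 m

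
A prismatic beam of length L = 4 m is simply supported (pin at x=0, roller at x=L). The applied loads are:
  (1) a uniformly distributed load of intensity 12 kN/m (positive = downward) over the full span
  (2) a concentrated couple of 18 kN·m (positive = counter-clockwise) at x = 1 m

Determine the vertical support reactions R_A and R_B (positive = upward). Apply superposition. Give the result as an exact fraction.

Load 1 — uniform load w=12 kN/m over full span:
  R_A = wL/2 = 12·4/2 = 24 kN
  R_B = wL/2 = 12·4/2 = 24 kN
Load 2 — applied couple M₀=18 kN·m at a=1 m (b=L-a=3):
  R_A = M₀/L = 18/4 = 9/2 kN
  R_B = -M₀/L = -18/4 = -9/2 kN
Superposition: R_A = 57/2 kN, R_B = 39/2 kN

R_A = 57/2 kN, R_B = 39/2 kN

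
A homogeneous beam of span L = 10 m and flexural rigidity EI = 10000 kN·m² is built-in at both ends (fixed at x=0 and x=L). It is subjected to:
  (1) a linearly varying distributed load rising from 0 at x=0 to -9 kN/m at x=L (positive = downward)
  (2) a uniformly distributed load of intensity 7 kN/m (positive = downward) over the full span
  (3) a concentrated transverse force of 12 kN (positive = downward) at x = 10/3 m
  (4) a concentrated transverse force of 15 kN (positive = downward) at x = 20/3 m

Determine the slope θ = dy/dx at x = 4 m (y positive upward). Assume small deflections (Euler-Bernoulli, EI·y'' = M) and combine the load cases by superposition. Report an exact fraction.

θ(4) = -7/3125 rad

Load 1 — triangular load w₀=-9 kN/m (0→w₀ over full span):
  θ_1 = -w₀(2x(L-x)(L-2x)(x+2L)+x²(L-x)²)/(120LEI) = -(-9)·(2·4·(10-4)·(10-2·4)·(4+2·10)+4²·(10-4)²)/(120·10·10000) = 27/12500 rad
Load 2 — uniform load w=7 kN/m over full span:
  θ_2 = -wx(L-x)(L-2x)/(12EI) = -7·4·(10-4)·(10-2·4)/(12·10000) = -7/2500 rad
Load 3 — point force P=12 kN at a=10/3 m (b=L-a=20/3):
  θ_3 = Pa²(L-x)(2bL-(3b+a)(L-x))/(2L³EI)  [x>a] = 12·(10/3)²·(10-4)·(2·(20/3)·10-(3·(20/3)+(10/3))·(10-4))/(2·10³·10000) = -1/3750 rad
Load 4 — point force P=15 kN at a=20/3 m (b=L-a=10/3):
  θ_4 = -Pb²x(2aL-(3a+b)x)/(2L³EI)  [x≤a] = -15·(10/3)²·4·(2·(20/3)·10-(3·(20/3)+(10/3))·4)/(2·10³·10000) = -1/750 rad
Superposition: θ = Σ θ_i = -7/3125 rad ≈ -0.002240 rad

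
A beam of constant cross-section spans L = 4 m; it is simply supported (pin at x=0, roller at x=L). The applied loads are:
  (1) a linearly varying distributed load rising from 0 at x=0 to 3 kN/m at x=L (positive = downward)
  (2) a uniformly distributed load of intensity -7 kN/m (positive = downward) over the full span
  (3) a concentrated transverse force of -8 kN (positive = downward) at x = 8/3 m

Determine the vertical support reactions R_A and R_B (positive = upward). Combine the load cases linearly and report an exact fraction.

Load 1 — triangular load w₀=3 kN/m (0→w₀ over full span):
  R_A = w₀L/6 = 3·4/6 = 2 kN
  R_B = w₀L/3 = 3·4/3 = 4 kN
Load 2 — uniform load w=-7 kN/m over full span:
  R_A = wL/2 = (-7)·4/2 = -14 kN
  R_B = wL/2 = (-7)·4/2 = -14 kN
Load 3 — point force P=-8 kN at a=8/3 m (b=L-a=4/3):
  R_A = Pb/L = (-8)·(4/3)/4 = -8/3 kN
  R_B = Pa/L = (-8)·(8/3)/4 = -16/3 kN
Superposition: R_A = -44/3 kN, R_B = -46/3 kN

R_A = -44/3 kN, R_B = -46/3 kN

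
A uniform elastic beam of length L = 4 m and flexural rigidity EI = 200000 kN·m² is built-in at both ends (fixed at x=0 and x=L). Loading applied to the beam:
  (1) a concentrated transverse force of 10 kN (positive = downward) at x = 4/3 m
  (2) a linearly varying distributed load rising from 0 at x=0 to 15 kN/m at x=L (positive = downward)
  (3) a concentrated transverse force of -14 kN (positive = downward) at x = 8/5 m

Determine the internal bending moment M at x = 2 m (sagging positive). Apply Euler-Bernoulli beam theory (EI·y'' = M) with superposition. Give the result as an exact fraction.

M(2) = 617/225 kN·m

Load 1 — point force P=10 kN at a=4/3 m (b=L-a=8/3):
  M_1 = Pa²(a+3b)(L-x)/L³ - Pa²b/L²  [x>a] = 10·(4/3)²·((4/3)+3·(8/3))·(4-2)/4³ - 10·(4/3)²·(8/3)/4² = 20/9 kN·m
Load 2 — triangular load w₀=15 kN/m (0→w₀ over full span):
  M_2 = 3w₀Lx/20 - w₀L²/30 - w₀x³/(6L) = 3·15·4·2/20 - 15·4²/30 - 15·2³/(6·4) = 5 kN·m
Load 3 — point force P=-14 kN at a=8/5 m (b=L-a=12/5):
  M_3 = Pa²(a+3b)(L-x)/L³ - Pa²b/L²  [x>a] = (-14)·(8/5)²·((8/5)+3·(12/5))·(4-2)/4³ - (-14)·(8/5)²·(12/5)/4² = -112/25 kN·m
Superposition: M = Σ M_i = 617/225 kN·m ≈ 2.742222 kN·m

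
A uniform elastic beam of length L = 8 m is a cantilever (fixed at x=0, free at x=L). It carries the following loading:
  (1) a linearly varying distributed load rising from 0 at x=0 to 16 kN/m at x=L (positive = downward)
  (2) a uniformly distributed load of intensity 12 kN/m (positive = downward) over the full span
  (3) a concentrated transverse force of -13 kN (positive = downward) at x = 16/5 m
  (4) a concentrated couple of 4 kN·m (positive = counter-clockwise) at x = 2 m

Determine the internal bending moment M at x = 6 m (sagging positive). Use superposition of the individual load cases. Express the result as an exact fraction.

Load 1 — triangular load w₀=16 kN/m (0→w₀ over full span):
  M_1 = w₀Lx/2 - w₀L²/3 - w₀x³/(6L) = 16·8·6/2 - 16·8²/3 - 16·6³/(6·8) = -88/3 kN·m
Load 2 — uniform load w=12 kN/m over full span:
  M_2 = -w(L-x)²/2 = -12·(8-6)²/2 = -24 kN·m
Load 3 — point force P=-13 kN at a=16/5 m (b=L-a=24/5):
  M_3 = 0  [x>a] = 0 kN·m
Load 4 — applied couple M₀=4 kN·m at a=2 m (b=L-a=6):
  M_4 = 0  [x>a] = 0 kN·m
Superposition: M = Σ M_i = -160/3 kN·m ≈ -53.333333 kN·m

M(6) = -160/3 kN·m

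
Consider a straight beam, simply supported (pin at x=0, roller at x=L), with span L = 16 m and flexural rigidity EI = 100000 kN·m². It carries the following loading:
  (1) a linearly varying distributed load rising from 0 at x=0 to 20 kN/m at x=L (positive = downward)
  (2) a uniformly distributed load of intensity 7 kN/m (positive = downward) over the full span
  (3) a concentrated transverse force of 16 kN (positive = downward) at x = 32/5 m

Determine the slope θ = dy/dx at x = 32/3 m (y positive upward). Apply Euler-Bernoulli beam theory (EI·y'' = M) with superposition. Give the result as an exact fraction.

Load 1 — triangular load w₀=20 kN/m (0→w₀ over full span):
  θ_1 = -w₀(7L⁴-30L²x²+15x⁴)/(360LEI) = -20·(7·16⁴-30·16²·(32/3)²+15·(32/3)⁴)/(360·16·100000) = 5824/759375 rad
Load 2 — uniform load w=7 kN/m over full span:
  θ_2 = -w(L³-6Lx²+4x³)/(24EI) = -7·(16³-6·16·(32/3)²+4·(32/3)³)/(24·100000) = 1456/253125 rad
Load 3 — point force P=16 kN at a=32/5 m (b=L-a=48/5):
  θ_3 = -Pa(2L²-6Lx+3x²+a²)/(6LEI)  [x>a] = -16·(32/5)·(2·16²-6·16·(32/3)+3·(32/3)²+(32/5)²)/(6·16·100000) = 4864/3515625 rad
Superposition: θ = Σ θ_i = 1405328/94921875 rad ≈ 0.014805 rad

θ(32/3) = 1405328/94921875 rad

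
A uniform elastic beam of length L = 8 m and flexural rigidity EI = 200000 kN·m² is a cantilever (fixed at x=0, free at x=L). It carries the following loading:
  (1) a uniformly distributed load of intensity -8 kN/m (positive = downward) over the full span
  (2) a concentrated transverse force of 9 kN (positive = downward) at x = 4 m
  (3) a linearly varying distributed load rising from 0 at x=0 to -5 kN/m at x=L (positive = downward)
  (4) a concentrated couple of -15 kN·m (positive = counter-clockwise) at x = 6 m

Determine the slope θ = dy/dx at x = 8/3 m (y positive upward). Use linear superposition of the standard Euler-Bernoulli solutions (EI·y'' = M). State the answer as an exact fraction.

θ(8/3) = 17953/6075000 rad

Load 1 — uniform load w=-8 kN/m over full span:
  θ_1 = -wx(x²-3Lx+3L²)/(6EI) = -(-8)·(8/3)·((8/3)²-3·8·(8/3)+3·8²)/(6·200000) = 608/253125 rad
Load 2 — point force P=9 kN at a=4 m (b=L-a=4):
  θ_2 = -Px(2a-x)/(2EI)  [x≤a] = -9·(8/3)·(2·4-(8/3))/(2·200000) = -1/3125 rad
Load 3 — triangular load w₀=-5 kN/m (0→w₀ over full span):
  θ_3 = (w₀Lx²/4-w₀L²x/3-w₀x⁴/(24L))/EI = ((-5)·8·(8/3)²/4-(-5)·8²·(8/3)/3-(-5)·(8/3)⁴/(24·8))/200000 = 163/151875 rad
Load 4 — applied couple M₀=-15 kN·m at a=6 m (b=L-a=2):
  θ_4 = M₀x/EI  [x≤a] = (-15)·(8/3)/200000 = -1/5000 rad
Superposition: θ = Σ θ_i = 17953/6075000 rad ≈ 0.002955 rad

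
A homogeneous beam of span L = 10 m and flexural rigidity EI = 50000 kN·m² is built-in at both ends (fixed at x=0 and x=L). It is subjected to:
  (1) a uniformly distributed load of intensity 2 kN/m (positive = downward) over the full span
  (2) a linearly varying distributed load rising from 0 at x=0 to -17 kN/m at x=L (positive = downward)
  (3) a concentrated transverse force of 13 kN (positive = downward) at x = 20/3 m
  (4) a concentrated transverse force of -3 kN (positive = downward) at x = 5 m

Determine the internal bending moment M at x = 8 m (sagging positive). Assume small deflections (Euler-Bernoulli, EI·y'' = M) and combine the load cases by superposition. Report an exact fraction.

M(8) = -131/60 kN·m

Load 1 — uniform load w=2 kN/m over full span:
  M_1 = wLx/2 - wL²/12 - wx²/2 = 2·10·8/2 - 2·10²/12 - 2·8²/2 = -2/3 kN·m
Load 2 — triangular load w₀=-17 kN/m (0→w₀ over full span):
  M_2 = 3w₀Lx/20 - w₀L²/30 - w₀x³/(6L) = 3·(-17)·10·8/20 - (-17)·10²/30 - (-17)·8³/(6·10) = -34/15 kN·m
Load 3 — point force P=13 kN at a=20/3 m (b=L-a=10/3):
  M_3 = Pa²(a+3b)(L-x)/L³ - Pa²b/L²  [x>a] = 13·(20/3)²·((20/3)+3·(10/3))·(10-8)/10³ - 13·(20/3)²·(10/3)/10² = 0 kN·m
Load 4 — point force P=-3 kN at a=5 m (b=L-a=5):
  M_4 = Pa²(a+3b)(L-x)/L³ - Pa²b/L²  [x>a] = (-3)·5²·(5+3·5)·(10-8)/10³ - (-3)·5²·5/10² = 3/4 kN·m
Superposition: M = Σ M_i = -131/60 kN·m ≈ -2.183333 kN·m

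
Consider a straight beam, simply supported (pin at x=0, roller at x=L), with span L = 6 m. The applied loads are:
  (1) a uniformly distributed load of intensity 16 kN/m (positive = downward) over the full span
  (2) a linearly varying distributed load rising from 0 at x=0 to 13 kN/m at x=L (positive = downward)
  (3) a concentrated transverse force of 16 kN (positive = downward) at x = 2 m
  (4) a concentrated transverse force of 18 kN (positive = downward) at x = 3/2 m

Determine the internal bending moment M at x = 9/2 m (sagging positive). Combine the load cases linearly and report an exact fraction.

M(9/2) = 3019/32 kN·m

Load 1 — uniform load w=16 kN/m over full span:
  M_1 = wx(L-x)/2 = 16·(9/2)·(6-(9/2))/2 = 54 kN·m
Load 2 — triangular load w₀=13 kN/m (0→w₀ over full span):
  M_2 = w₀Lx/6 - w₀x³/(6L) = 13·6·(9/2)/6 - 13·(9/2)³/(6·6) = 819/32 kN·m
Load 3 — point force P=16 kN at a=2 m (b=L-a=4):
  M_3 = Pa(L-x)/L  [x>a] = 16·2·(6-(9/2))/6 = 8 kN·m
Load 4 — point force P=18 kN at a=3/2 m (b=L-a=9/2):
  M_4 = Pa(L-x)/L  [x>a] = 18·(3/2)·(6-(9/2))/6 = 27/4 kN·m
Superposition: M = Σ M_i = 3019/32 kN·m ≈ 94.343750 kN·m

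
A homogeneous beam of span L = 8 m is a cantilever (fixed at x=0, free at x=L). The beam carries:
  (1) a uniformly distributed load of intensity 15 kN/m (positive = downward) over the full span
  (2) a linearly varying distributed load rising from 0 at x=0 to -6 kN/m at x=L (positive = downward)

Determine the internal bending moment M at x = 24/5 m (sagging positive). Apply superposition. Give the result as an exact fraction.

M(24/5) = -6272/125 kN·m

Load 1 — uniform load w=15 kN/m over full span:
  M_1 = -w(L-x)²/2 = -15·(8-(24/5))²/2 = -384/5 kN·m
Load 2 — triangular load w₀=-6 kN/m (0→w₀ over full span):
  M_2 = w₀Lx/2 - w₀L²/3 - w₀x³/(6L) = (-6)·8·(24/5)/2 - (-6)·8²/3 - (-6)·(24/5)³/(6·8) = 3328/125 kN·m
Superposition: M = Σ M_i = -6272/125 kN·m ≈ -50.176000 kN·m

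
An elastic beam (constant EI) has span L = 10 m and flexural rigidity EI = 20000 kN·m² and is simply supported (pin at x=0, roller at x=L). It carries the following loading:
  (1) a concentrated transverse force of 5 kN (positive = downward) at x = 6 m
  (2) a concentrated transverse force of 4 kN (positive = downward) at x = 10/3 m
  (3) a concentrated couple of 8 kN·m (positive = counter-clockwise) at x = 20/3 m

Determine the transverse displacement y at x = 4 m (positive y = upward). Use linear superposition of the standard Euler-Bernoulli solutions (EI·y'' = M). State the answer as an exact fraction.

Load 1 — point force P=5 kN at a=6 m (b=L-a=4):
  y_1 = -Pbx(L²-b²-x²)/(6LEI)  [x≤a] = -5·4·4·(10²-4²-4²)/(6·10·20000) = -17/3750 m
Load 2 — point force P=4 kN at a=10/3 m (b=L-a=20/3):
  y_2 = -Pa(L-x)(2Lx-a²-x²)/(6LEI)  [x>a] = -4·(10/3)·(10-4)·(2·10·4-(10/3)²-4²)/(6·10·20000) = -119/33750 m
Load 3 — applied couple M₀=8 kN·m at a=20/3 m (b=L-a=10/3):
  y_3 = (M₀x³/(6L)+C₁x)/EI  [x≤a] with C₁=M₀(3b²-L²)/(6L)=-80/9 = (8·4³/(6·10)+(-80/9)·4)/20000 = -38/28125 m
Superposition: y = Σ y_i = -794/84375 m ≈ -0.009410 m

y(4) = -794/84375 m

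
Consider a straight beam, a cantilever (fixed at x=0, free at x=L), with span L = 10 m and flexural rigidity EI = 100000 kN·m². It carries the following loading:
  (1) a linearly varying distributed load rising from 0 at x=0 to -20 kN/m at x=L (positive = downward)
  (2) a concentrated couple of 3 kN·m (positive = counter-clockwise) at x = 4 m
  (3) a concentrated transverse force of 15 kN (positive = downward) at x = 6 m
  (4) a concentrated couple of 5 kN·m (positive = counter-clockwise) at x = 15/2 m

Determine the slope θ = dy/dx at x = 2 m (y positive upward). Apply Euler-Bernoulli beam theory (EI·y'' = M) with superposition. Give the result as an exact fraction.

Load 1 — triangular load w₀=-20 kN/m (0→w₀ over full span):
  θ_1 = (w₀Lx²/4-w₀L²x/3-w₀x⁴/(24L))/EI = ((-20)·10·2²/4-(-20)·10²·2/3-(-20)·2⁴/(24·10))/100000 = 851/75000 rad
Load 2 — applied couple M₀=3 kN·m at a=4 m (b=L-a=6):
  θ_2 = M₀x/EI  [x≤a] = 3·2/100000 = 3/50000 rad
Load 3 — point force P=15 kN at a=6 m (b=L-a=4):
  θ_3 = -Px(2a-x)/(2EI)  [x≤a] = -15·2·(2·6-2)/(2·100000) = -3/2000 rad
Load 4 — applied couple M₀=5 kN·m at a=15/2 m (b=L-a=5/2):
  θ_4 = M₀x/EI  [x≤a] = 5·2/100000 = 1/10000 rad
Superposition: θ = Σ θ_i = 1501/150000 rad ≈ 0.010007 rad

θ(2) = 1501/150000 rad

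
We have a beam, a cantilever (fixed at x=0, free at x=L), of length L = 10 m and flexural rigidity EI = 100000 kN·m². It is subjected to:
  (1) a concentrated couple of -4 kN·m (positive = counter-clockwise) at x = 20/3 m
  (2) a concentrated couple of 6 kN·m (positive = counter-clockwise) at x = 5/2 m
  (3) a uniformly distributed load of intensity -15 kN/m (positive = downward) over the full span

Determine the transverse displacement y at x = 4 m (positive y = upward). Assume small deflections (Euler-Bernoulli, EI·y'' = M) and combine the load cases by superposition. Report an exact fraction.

y(4) = 18277/400000 m

Load 1 — applied couple M₀=-4 kN·m at a=20/3 m (b=L-a=10/3):
  y_1 = M₀x²/(2EI)  [x≤a] = (-4)·4²/(2·100000) = -1/3125 m
Load 2 — applied couple M₀=6 kN·m at a=5/2 m (b=L-a=15/2):
  y_2 = M₀a(2x-a)/(2EI)  [x>a] = 6·(5/2)·(2·4-(5/2))/(2·100000) = 33/80000 m
Load 3 — uniform load w=-15 kN/m over full span:
  y_3 = -wx²(x²-4Lx+6L²)/(24EI) = -(-15)·4²·(4²-4·10·4+6·10²)/(24·100000) = 57/1250 m
Superposition: y = Σ y_i = 18277/400000 m ≈ 0.045692 m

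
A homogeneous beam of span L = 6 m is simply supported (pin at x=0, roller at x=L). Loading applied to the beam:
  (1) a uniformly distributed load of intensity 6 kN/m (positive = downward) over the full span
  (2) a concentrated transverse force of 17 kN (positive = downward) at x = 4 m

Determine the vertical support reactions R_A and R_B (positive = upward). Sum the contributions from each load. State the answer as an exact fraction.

Load 1 — uniform load w=6 kN/m over full span:
  R_A = wL/2 = 6·6/2 = 18 kN
  R_B = wL/2 = 6·6/2 = 18 kN
Load 2 — point force P=17 kN at a=4 m (b=L-a=2):
  R_A = Pb/L = 17·2/6 = 17/3 kN
  R_B = Pa/L = 17·4/6 = 34/3 kN
Superposition: R_A = 71/3 kN, R_B = 88/3 kN

R_A = 71/3 kN, R_B = 88/3 kN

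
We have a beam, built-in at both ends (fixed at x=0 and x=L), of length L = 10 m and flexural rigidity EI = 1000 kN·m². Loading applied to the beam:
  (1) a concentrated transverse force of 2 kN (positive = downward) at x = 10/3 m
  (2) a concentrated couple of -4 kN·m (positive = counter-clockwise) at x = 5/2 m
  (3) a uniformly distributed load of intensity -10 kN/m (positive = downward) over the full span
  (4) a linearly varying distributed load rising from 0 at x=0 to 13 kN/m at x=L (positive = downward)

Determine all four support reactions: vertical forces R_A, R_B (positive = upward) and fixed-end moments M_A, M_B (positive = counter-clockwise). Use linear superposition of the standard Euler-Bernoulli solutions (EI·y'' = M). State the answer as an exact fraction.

Load 1 — point force P=2 kN at a=10/3 m (b=L-a=20/3):
  R_A = Pb²(3a+b)/L³ = 2·(20/3)²·(3·(10/3)+(20/3))/10³ = 40/27 kN
  M_A = Pab²/L² = 2·(10/3)·(20/3)²/10² = 80/27 kN·m
  R_B = Pa²(a+3b)/L³ = 2·(10/3)²·((10/3)+3·(20/3))/10³ = 14/27 kN
  M_B = -Pa²b/L² = -2·(10/3)²·(20/3)/10² = -40/27 kN·m
Load 2 — applied couple M₀=-4 kN·m at a=5/2 m (b=L-a=15/2):
  R_A = 6M₀ab/L³ = 6·(-4)·(5/2)·(15/2)/10³ = -9/20 kN
  M_A = M₀b(2a-b)/L² = (-4)·(15/2)·(2·(5/2)-(15/2))/10² = 3/4 kN·m
  R_B = -6M₀ab/L³ = -6·(-4)·(5/2)·(15/2)/10³ = 9/20 kN
  M_B = M₀a(2b-a)/L² = (-4)·(5/2)·(2·(15/2)-(5/2))/10² = -5/4 kN·m
Load 3 — uniform load w=-10 kN/m over full span:
  R_A = wL/2 = (-10)·10/2 = -50 kN
  M_A = wL²/12 = (-10)·10²/12 = -250/3 kN·m
  R_B = wL/2 = (-10)·10/2 = -50 kN
  M_B = -wL²/12 = -(-10)·10²/12 = 250/3 kN·m
Load 4 — triangular load w₀=13 kN/m (0→w₀ over full span):
  R_A = 3w₀L/20 = 3·13·10/20 = 39/2 kN
  M_A = w₀L²/30 = 13·10²/30 = 130/3 kN·m
  R_B = 7w₀L/20 = 7·13·10/20 = 91/2 kN
  M_B = -w₀L²/20 = -13·10²/20 = -65 kN·m
Superposition: R_A = -15913/540 kN, M_A = -3919/108 kN·m, R_B = -1907/540 kN, M_B = 1685/108 kN·m

R_A = -15913/540 kN, M_A = -3919/108 kN·m, R_B = -1907/540 kN, M_B = 1685/108 kN·m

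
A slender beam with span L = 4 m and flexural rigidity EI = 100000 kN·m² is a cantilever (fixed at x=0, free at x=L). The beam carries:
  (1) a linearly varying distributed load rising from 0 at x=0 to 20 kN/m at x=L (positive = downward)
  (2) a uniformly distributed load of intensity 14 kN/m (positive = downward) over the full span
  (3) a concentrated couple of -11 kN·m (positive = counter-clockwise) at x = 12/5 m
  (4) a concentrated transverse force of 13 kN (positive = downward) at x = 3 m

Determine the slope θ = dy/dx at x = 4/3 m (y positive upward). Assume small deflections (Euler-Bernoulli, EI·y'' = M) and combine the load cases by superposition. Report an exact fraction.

Load 1 — triangular load w₀=20 kN/m (0→w₀ over full span):
  θ_1 = (w₀Lx²/4-w₀L²x/3-w₀x⁴/(24L))/EI = (20·4·(4/3)²/4-20·4²·(4/3)/3-20·(4/3)⁴/(24·4))/100000 = -163/151875 rad
Load 2 — uniform load w=14 kN/m over full span:
  θ_2 = -wx(x²-3Lx+3L²)/(6EI) = -14·(4/3)·((4/3)²-3·4·(4/3)+3·4²)/(6·100000) = -266/253125 rad
Load 3 — applied couple M₀=-11 kN·m at a=12/5 m (b=L-a=8/5):
  θ_3 = M₀x/EI  [x≤a] = (-11)·(4/3)/100000 = -11/75000 rad
Load 4 — point force P=13 kN at a=3 m (b=L-a=1):
  θ_4 = -Px(2a-x)/(2EI)  [x≤a] = -13·(4/3)·(2·3-(4/3))/(2·100000) = -91/225000 rad
Superposition: θ = Σ θ_i = -4063/1518750 rad ≈ -0.002675 rad

θ(4/3) = -4063/1518750 rad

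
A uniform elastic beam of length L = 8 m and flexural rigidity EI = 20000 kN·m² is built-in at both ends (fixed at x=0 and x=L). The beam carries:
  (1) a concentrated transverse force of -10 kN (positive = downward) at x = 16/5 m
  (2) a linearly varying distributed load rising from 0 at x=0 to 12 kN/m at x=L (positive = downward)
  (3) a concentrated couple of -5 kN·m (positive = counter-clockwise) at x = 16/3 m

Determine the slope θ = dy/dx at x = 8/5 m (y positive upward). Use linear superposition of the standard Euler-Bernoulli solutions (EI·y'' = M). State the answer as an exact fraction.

Load 1 — point force P=-10 kN at a=16/5 m (b=L-a=24/5):
  θ_1 = -Pb²x(2aL-(3a+b)x)/(2L³EI)  [x≤a] = -(-10)·(24/5)²·(8/5)·(2·(16/5)·8-(3·(16/5)+(24/5))·(8/5))/(2·8³·20000) = 198/390625 rad
Load 2 — triangular load w₀=12 kN/m (0→w₀ over full span):
  θ_2 = -w₀(2x(L-x)(L-2x)(x+2L)+x²(L-x)²)/(120LEI) = -12·(2·(8/5)·(8-(8/5))·(8-2·(8/5))·((8/5)+2·8)+(8/5)²·(8-(8/5))²)/(120·8·20000) = -448/390625 rad
Load 3 — applied couple M₀=-5 kN·m at a=16/3 m (b=L-a=8/3):
  θ_3 = (R_Ax²/2 - M_Ax)/EI  [x≤a] with R_A=-5/6, M_A=-5/3 = ((-5/6)·(8/5)²/2 - (-5/3)·(8/5))/20000 = 1/12500 rad
Superposition: θ = Σ θ_i = -7/12500 rad ≈ -0.000560 rad

θ(8/5) = -7/12500 rad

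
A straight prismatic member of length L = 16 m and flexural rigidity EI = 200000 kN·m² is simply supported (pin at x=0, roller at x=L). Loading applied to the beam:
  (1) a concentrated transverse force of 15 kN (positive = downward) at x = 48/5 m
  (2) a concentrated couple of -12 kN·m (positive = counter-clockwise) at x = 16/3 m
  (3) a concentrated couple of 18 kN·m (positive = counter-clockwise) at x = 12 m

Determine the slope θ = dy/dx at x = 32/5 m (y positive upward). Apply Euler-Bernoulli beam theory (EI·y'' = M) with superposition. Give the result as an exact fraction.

Load 1 — point force P=15 kN at a=48/5 m (b=L-a=32/5):
  θ_1 = -Pb(L²-b²-3x²)/(6LEI)  [x≤a] = -15·(32/5)·(16²-(32/5)²-3·(32/5)²)/(6·16·200000) = -36/78125 rad
Load 2 — applied couple M₀=-12 kN·m at a=16/3 m (b=L-a=32/3):
  θ_2 = (M₀x²/(2L)-M₀(x-a)+C₁)/EI  [x>a] with C₁=M₀(3b²-L²)/(6L)=-32/3 = ((-12)·(32/5)²/(2·16)-(-12)·((32/5)-(16/3))+(-32/3))/200000 = -31/468750 rad
Load 3 — applied couple M₀=18 kN·m at a=12 m (b=L-a=4):
  θ_3 = (M₀x²/(2L)+C₁)/EI  [x≤a] with C₁=M₀(3b²-L²)/(6L)=-39 = (18·(32/5)²/(2·16)+(-39))/200000 = -399/5000000 rad
Superposition: θ = Σ θ_i = -9101/15000000 rad ≈ -0.000607 rad

θ(32/5) = -9101/15000000 rad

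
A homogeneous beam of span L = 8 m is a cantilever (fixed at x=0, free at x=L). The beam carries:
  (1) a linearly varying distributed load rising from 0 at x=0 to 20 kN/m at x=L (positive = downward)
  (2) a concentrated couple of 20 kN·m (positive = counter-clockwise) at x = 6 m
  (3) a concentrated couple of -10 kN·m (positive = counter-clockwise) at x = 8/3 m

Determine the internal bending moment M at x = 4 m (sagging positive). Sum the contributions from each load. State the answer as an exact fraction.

Load 1 — triangular load w₀=20 kN/m (0→w₀ over full span):
  M_1 = w₀Lx/2 - w₀L²/3 - w₀x³/(6L) = 20·8·4/2 - 20·8²/3 - 20·4³/(6·8) = -400/3 kN·m
Load 2 — applied couple M₀=20 kN·m at a=6 m (b=L-a=2):
  M_2 = M₀  [x≤a] = 20 = 20 kN·m
Load 3 — applied couple M₀=-10 kN·m at a=8/3 m (b=L-a=16/3):
  M_3 = 0  [x>a] = 0 kN·m
Superposition: M = Σ M_i = -340/3 kN·m ≈ -113.333333 kN·m

M(4) = -340/3 kN·m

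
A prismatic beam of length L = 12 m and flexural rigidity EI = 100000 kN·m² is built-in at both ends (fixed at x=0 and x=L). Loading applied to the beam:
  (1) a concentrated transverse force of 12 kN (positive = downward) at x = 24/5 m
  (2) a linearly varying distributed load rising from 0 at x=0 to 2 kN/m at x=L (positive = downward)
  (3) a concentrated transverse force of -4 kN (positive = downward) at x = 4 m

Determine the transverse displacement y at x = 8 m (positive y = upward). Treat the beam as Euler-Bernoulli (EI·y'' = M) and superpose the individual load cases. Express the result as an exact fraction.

y(8) = -29636/31640625 m

Load 1 — point force P=12 kN at a=24/5 m (b=L-a=36/5):
  y_1 = -Pa²(L-x)²(3bL-(3b+a)(L-x))/(6L³EI)  [x>a] = -12·(24/5)²·(12-8)²·(3·(36/5)·12-(3·(36/5)+(24/5))·(12-8))/(6·12³·100000) = -256/390625 m
Load 2 — triangular load w₀=2 kN/m (0→w₀ over full span):
  y_2 = -w₀x²(L-x)²(x+2L)/(120LEI) = -2·8²·(12-8)²·(8+2·12)/(120·12·100000) = -64/140625 m
Load 3 — point force P=-4 kN at a=4 m (b=L-a=8):
  y_3 = -Pa²(L-x)²(3bL-(3b+a)(L-x))/(6L³EI)  [x>a] = -(-4)·4²·(12-8)²·(3·8·12-(3·8+4)·(12-8))/(6·12³·100000) = 44/253125 m
Superposition: y = Σ y_i = -29636/31640625 m ≈ -0.000937 m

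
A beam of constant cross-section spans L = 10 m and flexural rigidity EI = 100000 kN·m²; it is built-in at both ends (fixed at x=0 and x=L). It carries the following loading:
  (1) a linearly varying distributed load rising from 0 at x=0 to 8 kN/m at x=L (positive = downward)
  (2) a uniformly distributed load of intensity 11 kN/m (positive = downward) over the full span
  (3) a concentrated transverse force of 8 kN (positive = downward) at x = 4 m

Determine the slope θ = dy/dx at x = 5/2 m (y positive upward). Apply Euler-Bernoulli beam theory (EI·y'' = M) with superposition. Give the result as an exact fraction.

θ(5/2) = -20641/16000000 rad

Load 1 — triangular load w₀=8 kN/m (0→w₀ over full span):
  θ_1 = -w₀(2x(L-x)(L-2x)(x+2L)+x²(L-x)²)/(120LEI) = -8·(2·(5/2)·(10-(5/2))·(10-2·(5/2))·((5/2)+2·10)+(5/2)²·(10-(5/2))²)/(120·10·100000) = -39/128000 rad
Load 2 — uniform load w=11 kN/m over full span:
  θ_2 = -wx(L-x)(L-2x)/(12EI) = -11·(5/2)·(10-(5/2))·(10-2·(5/2))/(12·100000) = -11/12800 rad
Load 3 — point force P=8 kN at a=4 m (b=L-a=6):
  θ_3 = -Pb²x(2aL-(3a+b)x)/(2L³EI)  [x≤a] = -8·6²·(5/2)·(2·4·10-(3·4+6)·(5/2))/(2·10³·100000) = -63/500000 rad
Superposition: θ = Σ θ_i = -20641/16000000 rad ≈ -0.001290 rad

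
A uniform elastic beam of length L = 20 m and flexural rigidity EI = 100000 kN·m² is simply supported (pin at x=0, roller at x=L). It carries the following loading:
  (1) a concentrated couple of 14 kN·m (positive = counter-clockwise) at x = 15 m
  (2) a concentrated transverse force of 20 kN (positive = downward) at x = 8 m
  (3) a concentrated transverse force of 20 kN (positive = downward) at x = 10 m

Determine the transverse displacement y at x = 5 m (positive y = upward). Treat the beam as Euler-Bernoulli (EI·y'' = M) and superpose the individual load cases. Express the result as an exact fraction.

y(5) = -1433/30000 m

Load 1 — applied couple M₀=14 kN·m at a=15 m (b=L-a=5):
  y_1 = (M₀x³/(6L)+C₁x)/EI  [x≤a] with C₁=M₀(3b²-L²)/(6L)=-455/12 = (14·5³/(6·20)+(-455/12)·5)/100000 = -7/4000 m
Load 2 — point force P=20 kN at a=8 m (b=L-a=12):
  y_2 = -Pbx(L²-b²-x²)/(6LEI)  [x≤a] = -20·12·5·(20²-12²-5²)/(6·20·100000) = -231/10000 m
Load 3 — point force P=20 kN at a=10 m (b=L-a=10):
  y_3 = -Pbx(L²-b²-x²)/(6LEI)  [x≤a] = -20·10·5·(20²-10²-5²)/(6·20·100000) = -11/480 m
Superposition: y = Σ y_i = -1433/30000 m ≈ -0.047767 m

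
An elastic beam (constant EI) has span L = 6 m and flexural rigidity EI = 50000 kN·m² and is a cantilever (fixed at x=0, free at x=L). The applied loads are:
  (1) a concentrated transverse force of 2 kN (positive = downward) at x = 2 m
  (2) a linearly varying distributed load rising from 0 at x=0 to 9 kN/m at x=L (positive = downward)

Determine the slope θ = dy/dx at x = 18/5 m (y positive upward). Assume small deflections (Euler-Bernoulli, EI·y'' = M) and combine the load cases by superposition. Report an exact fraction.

Load 1 — point force P=2 kN at a=2 m (b=L-a=4):
  θ_1 = -Pa²/(2EI)  [x>a] = -2·2²/(2·50000) = -1/12500 rad
Load 2 — triangular load w₀=9 kN/m (0→w₀ over full span):
  θ_2 = (w₀Lx²/4-w₀L²x/3-w₀x⁴/(24L))/EI = (9·6·(18/5)²/4-9·6²·(18/5)/3-9·(18/5)⁴/(24·6))/50000 = -140211/31250000 rad
Superposition: θ = Σ θ_i = -142711/31250000 rad ≈ -0.004567 rad

θ(18/5) = -142711/31250000 rad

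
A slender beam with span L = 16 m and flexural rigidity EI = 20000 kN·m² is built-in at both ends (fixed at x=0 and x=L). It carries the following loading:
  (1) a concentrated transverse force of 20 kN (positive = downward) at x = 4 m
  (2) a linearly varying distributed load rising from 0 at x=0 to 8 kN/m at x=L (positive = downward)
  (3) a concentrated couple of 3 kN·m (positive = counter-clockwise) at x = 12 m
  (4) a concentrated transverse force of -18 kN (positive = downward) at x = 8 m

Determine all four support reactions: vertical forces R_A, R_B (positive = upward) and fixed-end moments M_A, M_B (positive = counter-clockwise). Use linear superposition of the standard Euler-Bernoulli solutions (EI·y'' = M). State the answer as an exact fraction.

Load 1 — point force P=20 kN at a=4 m (b=L-a=12):
  R_A = Pb²(3a+b)/L³ = 20·12²·(3·4+12)/16³ = 135/8 kN
  M_A = Pab²/L² = 20·4·12²/16² = 45 kN·m
  R_B = Pa²(a+3b)/L³ = 20·4²·(4+3·12)/16³ = 25/8 kN
  M_B = -Pa²b/L² = -20·4²·12/16² = -15 kN·m
Load 2 — triangular load w₀=8 kN/m (0→w₀ over full span):
  R_A = 3w₀L/20 = 3·8·16/20 = 96/5 kN
  M_A = w₀L²/30 = 8·16²/30 = 1024/15 kN·m
  R_B = 7w₀L/20 = 7·8·16/20 = 224/5 kN
  M_B = -w₀L²/20 = -8·16²/20 = -512/5 kN·m
Load 3 — applied couple M₀=3 kN·m at a=12 m (b=L-a=4):
  R_A = 6M₀ab/L³ = 6·3·12·4/16³ = 27/128 kN
  M_A = M₀b(2a-b)/L² = 3·4·(2·12-4)/16² = 15/16 kN·m
  R_B = -6M₀ab/L³ = -6·3·12·4/16³ = -27/128 kN
  M_B = M₀a(2b-a)/L² = 3·12·(2·4-12)/16² = -9/16 kN·m
Load 4 — point force P=-18 kN at a=8 m (b=L-a=8):
  R_A = Pb²(3a+b)/L³ = (-18)·8²·(3·8+8)/16³ = -9 kN
  M_A = Pab²/L² = (-18)·8·8²/16² = -36 kN·m
  R_B = Pa²(a+3b)/L³ = (-18)·8²·(8+3·8)/16³ = -9 kN
  M_B = -Pa²b/L² = -(-18)·8²·8/16² = 36 kN·m
Superposition: R_A = 17463/640 kN, M_A = 18769/240 kN·m, R_B = 24777/640 kN, M_B = -6557/80 kN·m

R_A = 17463/640 kN, M_A = 18769/240 kN·m, R_B = 24777/640 kN, M_B = -6557/80 kN·m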